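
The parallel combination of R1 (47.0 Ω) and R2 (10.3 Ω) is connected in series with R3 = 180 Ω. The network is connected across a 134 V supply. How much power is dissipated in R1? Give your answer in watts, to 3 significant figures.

0.768 W

First find R_p for the parallel pair, then treat R_p + R3 as a series loop.
R_p = (47.0×10.3)/(47.0+10.3) = 8.449 Ω
R_total = R_p + 180 = 8.449 + 180 = 188.4 Ω
I = V / R_total = 134 / 188.4 = 0.7111 A
Voltage across the parallel pair: V_p = I × R_p = 0.7111 × 8.449 = 6.007 V
R1 has V_p across it, so P = V_p²/R1.
P_R1 = (6.007)² / 47.0 = 0.7679 W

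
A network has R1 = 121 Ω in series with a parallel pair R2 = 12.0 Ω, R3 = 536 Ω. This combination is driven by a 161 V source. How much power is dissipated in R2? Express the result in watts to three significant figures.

First combine the parallel branches into one equivalent R_p, then R1 + R_p is a series pair.
R_p = (12.0×536)/(12.0+536) = 11.74 Ω
R_total = 121 + 11.74 = 132.7 Ω
I = V / R_total = 161 / 132.7 = 1.213 A
Voltage across the parallel pair: V_p = I × R_p = 1.213 × 11.74 = 14.24 V
R2 sees V_p directly, so P = V_p² / R2.
P_R2 = (14.24)² / 12.0 = 16.89 W

16.9 W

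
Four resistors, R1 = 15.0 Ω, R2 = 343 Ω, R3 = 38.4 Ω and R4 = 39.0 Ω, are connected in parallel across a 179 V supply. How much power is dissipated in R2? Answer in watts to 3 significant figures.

Each parallel branch sees the full supply voltage, so P = V²/R applies directly to the target branch.
P_R2 = V² / R2 = (179)² / 343 Ω = 93.41 W

93.4 W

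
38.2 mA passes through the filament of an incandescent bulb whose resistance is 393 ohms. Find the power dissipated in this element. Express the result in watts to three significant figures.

0.573 W

Current and resistance are given, so P = I²R is the direct form.
P = (0.03820 A)² × 393 Ω = 0.5735 W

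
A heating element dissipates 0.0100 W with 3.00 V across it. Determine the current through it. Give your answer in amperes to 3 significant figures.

From P = V I = I²R = V²/R, with the two given quantities we get I = P / V.
I = 0.0100 / 3.00 = 0.003333 A

0.00333 A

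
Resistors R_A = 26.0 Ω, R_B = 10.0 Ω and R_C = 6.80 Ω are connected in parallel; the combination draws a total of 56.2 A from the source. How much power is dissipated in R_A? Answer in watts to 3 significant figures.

Parallel branches share V, not I — compute V via R_eq, then use V²/R for the target branch.
1/R_eq = 1/26.0 + 1/10.0 + 1/6.80 ⇒ R_eq = 3.502 Ω
V = I_total × R_eq = 56.20 × 3.502 = 196.8 V
P_R_A = V² / R_A = (196.8)² / 26.0 = 1490 W

1490 W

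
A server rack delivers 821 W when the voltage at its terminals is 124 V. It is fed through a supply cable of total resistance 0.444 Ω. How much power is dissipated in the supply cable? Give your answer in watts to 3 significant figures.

19.5 W

The supply cable is a series resistance carrying the load current; its dissipation is I²R_line.
I = P / V = 821 / 124 = 6.621 A through the supply cable.
P_line = I² R_line = (6.621)² × 0.444 = 19.46 W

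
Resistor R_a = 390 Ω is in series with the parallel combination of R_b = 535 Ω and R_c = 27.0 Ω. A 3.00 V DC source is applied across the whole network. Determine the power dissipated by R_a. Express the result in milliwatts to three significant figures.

Replace R_b and R_c with their parallel equivalent so the circuit becomes R_a in series with R_p.
R_p = (535×27.0)/(535+27.0) = 25.70 Ω
R_total = 390 + 25.70 = 415.7 Ω
I = V / R_total = 3.00 / 415.7 = 0.007217 A
The full supply current passes through R_a: P = I²R.
P_R_a = (0.007217)² × 390 = 0.02031 W

20.3 mW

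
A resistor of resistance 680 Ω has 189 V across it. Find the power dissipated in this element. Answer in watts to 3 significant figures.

With V across and R both known, P = V²/R gives the dissipation directly.
P = (189 V)² / 680 Ω = 52.53 W

52.5 W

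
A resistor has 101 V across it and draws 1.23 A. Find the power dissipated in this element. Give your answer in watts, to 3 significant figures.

124 W

Both the voltage across and the current through the element are known, so P = V I applies directly.
P = 101 V × 1.230 A = 124.2 W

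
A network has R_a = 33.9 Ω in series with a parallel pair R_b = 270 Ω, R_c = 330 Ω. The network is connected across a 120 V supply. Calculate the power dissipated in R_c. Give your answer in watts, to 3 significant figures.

Collapse R_b‖R_c to a single equivalent, reducing the network to two series elements.
R_p = (270×330)/(270+330) = 148.5 Ω
R_total = 33.9 + 148.5 = 182.4 Ω
I = V / R_total = 120 / 182.4 = 0.6579 A
Voltage across the parallel pair: V_p = I × R_p = 0.6579 × 148.5 = 97.70 V
R_c is across V_p, so use P = V²/R for that branch.
P_R_c = (97.70)² / 330 = 28.92 W

28.9 W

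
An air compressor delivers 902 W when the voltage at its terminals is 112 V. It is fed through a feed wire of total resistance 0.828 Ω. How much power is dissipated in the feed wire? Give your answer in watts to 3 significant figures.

53.7 W

The feed wire is a series resistance carrying the load current; its dissipation is I²R_line.
I = P / V = 902 / 112 = 8.054 A through the feed wire.
P_line = I² R_line = (8.054)² × 0.828 = 53.70 W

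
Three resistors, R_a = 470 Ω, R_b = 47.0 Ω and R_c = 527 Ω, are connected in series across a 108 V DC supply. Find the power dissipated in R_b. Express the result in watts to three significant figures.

0.503 W

In a series string the same current flows through every resistor — find that current, then P = I²R for the one we want.
R_total = 470 + 47.0 + 527 = 1044 Ω
I = V / R_total = 108 / 1044 = 0.1034 A
P_R_b = I² × R_b = (0.1034)² × 47.0 = 0.5030 W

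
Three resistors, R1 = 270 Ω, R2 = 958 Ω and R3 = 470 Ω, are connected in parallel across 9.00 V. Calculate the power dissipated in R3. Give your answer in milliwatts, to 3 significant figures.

172 mW

Parallel branches share the same voltage; P = V²/R gives the branch power in one step.
P_R3 = V² / R3 = (9.00)² / 470 Ω = 0.1723 W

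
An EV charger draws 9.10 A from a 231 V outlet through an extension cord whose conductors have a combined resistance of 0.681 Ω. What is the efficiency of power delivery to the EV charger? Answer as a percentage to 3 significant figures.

97.3 %

The extension cord carries the full 9.10 A.
P_line = I² R_line = (9.100)² × 0.681 = 56.39 W
P_source = V I = 231 × 9.100 = 2102 W; P_load = 2046 W
η = P_load / P_source = 2046 / 2102 = 0.9732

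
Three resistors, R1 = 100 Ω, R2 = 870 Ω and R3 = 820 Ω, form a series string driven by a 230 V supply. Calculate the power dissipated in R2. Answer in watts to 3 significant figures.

The current is common to all series resistors; compute it, then apply P = I²R for the target.
R_total = 100 + 870 + 820 = 1790 Ω
I = V / R_total = 230 / 1790 = 0.1285 A
P_R2 = I² × R2 = (0.1285)² × 870 = 14.36 W

14.4 W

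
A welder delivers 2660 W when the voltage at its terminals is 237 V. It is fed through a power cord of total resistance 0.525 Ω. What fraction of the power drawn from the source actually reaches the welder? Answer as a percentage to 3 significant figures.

97.6 %

I = P / V = 2660 / 237 = 11.22 A through the power cord.
P_line = I² R_line = (11.22)² × 0.525 = 66.13 W
P_source = P_load + P_line = 2660 + 66.13 = 2726 W
η = P_load / P_source = 2660 / 2726 = 0.9757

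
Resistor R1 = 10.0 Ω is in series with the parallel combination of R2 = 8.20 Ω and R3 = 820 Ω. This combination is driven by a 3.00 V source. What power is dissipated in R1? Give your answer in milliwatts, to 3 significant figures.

Replace R2 and R3 with their parallel equivalent so the circuit becomes R1 in series with R_p.
R_p = (8.20×820)/(8.20+820) = 8.119 Ω
R_total = 10.0 + 8.119 = 18.12 Ω
I = V / R_total = 3.00 / 18.12 = 0.1656 A
All the current flows through R1; use P = I²R.
P_R1 = (0.1656)² × 10.0 = 0.2741 W

274 mW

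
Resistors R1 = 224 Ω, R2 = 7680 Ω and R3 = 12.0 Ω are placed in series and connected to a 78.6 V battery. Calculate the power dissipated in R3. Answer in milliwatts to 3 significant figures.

1.18 mW

In a series string the same current flows through every resistor — find that current, then P = I²R for the one we want.
R_total = 224 + 7680 + 12.0 = 7916 Ω
I = V / R_total = 78.6 / 7916 = 0.009929 A
P_R3 = I² × R3 = (0.009929)² × 12.0 = 0.001183 W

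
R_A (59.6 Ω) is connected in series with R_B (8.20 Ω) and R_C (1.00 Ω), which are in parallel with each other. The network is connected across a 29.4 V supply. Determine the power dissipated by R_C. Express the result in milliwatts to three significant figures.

188 mW

Replace R_B and R_C with their parallel equivalent so the circuit becomes R_A in series with R_p.
R_p = (8.20×1.00)/(8.20+1.00) = 0.8913 Ω
R_total = 59.6 + 0.8913 = 60.49 Ω
I = V / R_total = 29.4 / 60.49 = 0.4860 A
Voltage across the parallel pair: V_p = I × R_p = 0.4860 × 0.8913 = 0.4332 V
R_C sees V_p directly, so P = V_p² / R_C.
P_R_C = (0.4332)² / 1.00 = 0.1877 W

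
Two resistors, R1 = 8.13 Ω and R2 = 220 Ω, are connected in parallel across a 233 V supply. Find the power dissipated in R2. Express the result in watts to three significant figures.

Every branch has 233 V across it, so for R2 the power is simply V²/R.
P_R2 = V² / R2 = (233)² / 220 Ω = 246.8 W

247 W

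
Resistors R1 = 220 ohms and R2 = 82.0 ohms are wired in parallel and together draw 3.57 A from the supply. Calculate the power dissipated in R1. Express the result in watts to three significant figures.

We need the common branch voltage; get it from I_total × R_eq, then P = V²/R for the branch.
1/R_eq = 1/220 + 1/82.0 ⇒ R_eq = 59.74 Ω
V = I_total × R_eq = 3.570 × 59.74 = 213.3 V
P_R1 = V² / R1 = (213.3)² / 220 = 206.7 W

207 W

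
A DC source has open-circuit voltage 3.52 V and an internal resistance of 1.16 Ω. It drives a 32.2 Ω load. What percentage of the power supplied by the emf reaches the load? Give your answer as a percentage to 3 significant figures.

Both r and R carry the same current, so the power split is just the resistance split: η = R/(R+r).
η = R / (R + r) = 32.2 / (32.2 + 1.16) = 0.9652

96.5 %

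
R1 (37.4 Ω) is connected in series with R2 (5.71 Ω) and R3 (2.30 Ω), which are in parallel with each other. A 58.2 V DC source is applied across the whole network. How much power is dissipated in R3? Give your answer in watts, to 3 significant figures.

2.60 W

Collapse R2‖R3 to a single equivalent, reducing the network to two series elements.
R_p = (5.71×2.30)/(5.71+2.30) = 1.640 Ω
R_total = 37.4 + 1.640 = 39.04 Ω
I = V / R_total = 58.2 / 39.04 = 1.491 A
Voltage across the parallel pair: V_p = I × R_p = 1.491 × 1.640 = 2.444 V
With V_p across R3, its power is V_p²/R3.
P_R3 = (2.444)² / 2.30 = 2.598 W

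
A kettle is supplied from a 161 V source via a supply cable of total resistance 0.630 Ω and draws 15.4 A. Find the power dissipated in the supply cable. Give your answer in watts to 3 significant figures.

The supply cable and load are in series, so the same current flows in both; the loss is I²R_line.
The supply cable carries the full 15.4 A.
P_line = I² R_line = (15.40)² × 0.630 = 149.4 W

149 W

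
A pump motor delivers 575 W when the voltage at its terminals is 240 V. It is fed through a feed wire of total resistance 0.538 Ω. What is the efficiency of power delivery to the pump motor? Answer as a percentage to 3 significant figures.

99.5 %

I = P / V = 575 / 240 = 2.396 A through the feed wire.
P_line = I² R_line = (2.396)² × 0.538 = 3.088 W
P_source = P_load + P_line = 575.0 + 3.088 = 578.1 W
η = P_load / P_source = 575.0 / 578.1 = 0.9947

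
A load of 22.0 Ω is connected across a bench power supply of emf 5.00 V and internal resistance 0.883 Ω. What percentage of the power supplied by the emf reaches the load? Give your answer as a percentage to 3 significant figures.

Both r and R carry the same current, so the power split is just the resistance split: η = R/(R+r).
η = R / (R + r) = 22.0 / (22.0 + 0.883) = 0.9614

96.1 %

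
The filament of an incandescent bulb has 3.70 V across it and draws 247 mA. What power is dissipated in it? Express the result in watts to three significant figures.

Since both terminal voltage and current are stated, P = V I gives the power in one step.
P = 3.70 V × 0.2470 A = 0.9139 W

0.914 W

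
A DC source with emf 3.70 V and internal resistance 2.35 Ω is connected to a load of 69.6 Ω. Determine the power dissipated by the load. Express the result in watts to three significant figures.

0.184 W

The internal resistance and the load are in series, so the same I flows through both; get I from ε/(r+R), then I²R for the load.
I = ε / (r + R) = 3.70 / (2.35 + 69.6) = 0.05142 A
P_load = I² R = (0.05142)² × 69.6 = 0.1841 W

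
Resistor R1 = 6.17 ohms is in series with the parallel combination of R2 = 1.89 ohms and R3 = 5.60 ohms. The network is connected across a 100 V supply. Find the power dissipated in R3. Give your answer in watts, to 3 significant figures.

Replace R2 and R3 with their parallel equivalent so the circuit becomes R1 in series with R_p.
R_p = (1.89×5.60)/(1.89+5.60) = 1.413 Ω
R_total = 6.17 + 1.413 = 7.583 Ω
I = V / R_total = 100 / 7.583 = 13.19 A
Voltage across the parallel pair: V_p = I × R_p = 13.19 × 1.413 = 18.63 V
R3 sees V_p directly, so P = V_p² / R3.
P_R3 = (18.63)² / 5.60 = 62.01 W

62.0 W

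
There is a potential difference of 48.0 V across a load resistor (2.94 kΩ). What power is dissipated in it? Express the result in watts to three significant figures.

With V across and R both known, P = V²/R gives the dissipation directly.
P = (48.0 V)² / 2940 Ω = 0.7837 W

0.784 W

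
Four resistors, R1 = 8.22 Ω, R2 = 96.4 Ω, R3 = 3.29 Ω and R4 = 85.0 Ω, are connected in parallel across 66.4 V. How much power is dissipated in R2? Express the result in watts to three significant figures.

45.7 W

The supply voltage appears across each parallel branch — just use P = V²/R2.
P_R2 = V² / R2 = (66.4)² / 96.4 Ω = 45.74 W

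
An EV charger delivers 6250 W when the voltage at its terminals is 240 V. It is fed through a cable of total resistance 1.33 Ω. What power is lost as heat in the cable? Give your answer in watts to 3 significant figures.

902 W

Line loss is just I²R for the cable — we know both I and R_line directly.
I = P / V = 6250 / 240 = 26.04 A through the cable.
P_line = I² R_line = (26.04)² × 1.33 = 902.0 W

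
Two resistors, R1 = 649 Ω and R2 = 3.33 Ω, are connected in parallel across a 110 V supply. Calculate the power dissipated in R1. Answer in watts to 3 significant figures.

18.6 W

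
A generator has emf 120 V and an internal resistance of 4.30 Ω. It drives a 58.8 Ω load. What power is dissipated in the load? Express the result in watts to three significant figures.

Load and internal resistance form a series loop — compute the loop current, then the load power via I²R.
I = ε / (r + R) = 120 / (4.30 + 58.8) = 1.902 A
P_load = I² R = (1.902)² × 58.8 = 212.7 W

213 W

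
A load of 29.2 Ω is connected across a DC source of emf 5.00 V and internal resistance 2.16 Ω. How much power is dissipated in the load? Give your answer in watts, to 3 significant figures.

0.742 W

Find the circuit current first, then P = I²R for the load (series elements share I).
I = ε / (r + R) = 5.00 / (2.16 + 29.2) = 0.1594 A
P_load = I² R = (0.1594)² × 29.2 = 0.7423 W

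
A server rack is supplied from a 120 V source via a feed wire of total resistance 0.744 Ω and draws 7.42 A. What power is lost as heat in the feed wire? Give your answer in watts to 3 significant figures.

41.0 W

The feed wire and load are in series, so the same current flows in both; the loss is I²R_line.
The feed wire carries the full 7.42 A.
P_line = I² R_line = (7.420)² × 0.744 = 40.96 W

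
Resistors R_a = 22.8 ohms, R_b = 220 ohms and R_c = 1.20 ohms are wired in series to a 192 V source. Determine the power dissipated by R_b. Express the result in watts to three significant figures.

136 W

Series elements share the same current, so find I first, then use P = I²R.
R_total = 22.8 + 220 + 1.20 = 244.0 Ω
I = V / R_total = 192 / 244.0 = 0.7869 A
P_R_b = I² × R_b = (0.7869)² × 220 = 136.2 W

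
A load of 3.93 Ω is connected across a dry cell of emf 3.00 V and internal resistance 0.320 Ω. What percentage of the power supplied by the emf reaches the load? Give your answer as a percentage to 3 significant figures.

The source delivers εI, of which I²R reaches the load and I²r is lost; since I is common, η = R/(R+r).
η = R / (R + r) = 3.93 / (3.93 + 0.320) = 0.9247

92.5 %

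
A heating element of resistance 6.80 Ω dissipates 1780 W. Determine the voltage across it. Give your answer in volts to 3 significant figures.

110 V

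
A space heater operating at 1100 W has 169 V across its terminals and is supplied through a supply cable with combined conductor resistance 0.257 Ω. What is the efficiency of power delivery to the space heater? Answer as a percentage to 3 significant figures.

99.0 %

I = P / V = 1100 / 169 = 6.509 A through the supply cable.
P_line = I² R_line = (6.509)² × 0.257 = 10.89 W
P_source = P_load + P_line = 1100 + 10.89 = 1111 W
η = P_load / P_source = 1100 / 1111 = 0.9902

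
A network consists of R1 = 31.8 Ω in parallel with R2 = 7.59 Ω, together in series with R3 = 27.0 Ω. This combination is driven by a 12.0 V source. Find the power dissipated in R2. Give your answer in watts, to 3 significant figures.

Reduce the parallel combination to a single R_p; the circuit then becomes R_p in series with the remaining resistor.
R_p = (31.8×7.59)/(31.8+7.59) = 6.127 Ω
R_total = R_p + 27.0 = 6.127 + 27.0 = 33.13 Ω
I = V / R_total = 12.0 / 33.13 = 0.3622 A
Voltage across the parallel pair: V_p = I × R_p = 0.3622 × 6.127 = 2.220 V
R2 sits across V_p; its power is V_p²/R.
P_R2 = (2.220)² / 7.59 = 0.6491 W

0.649 W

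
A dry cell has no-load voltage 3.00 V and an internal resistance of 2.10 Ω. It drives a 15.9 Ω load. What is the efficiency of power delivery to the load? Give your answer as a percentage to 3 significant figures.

88.3 %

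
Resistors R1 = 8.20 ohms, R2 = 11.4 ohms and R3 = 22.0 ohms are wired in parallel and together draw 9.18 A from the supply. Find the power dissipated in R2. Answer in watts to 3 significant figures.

Only the total current is stated, so first find the parallel equivalent to get the voltage across the combination.
1/R_eq = 1/8.20 + 1/11.4 + 1/22.0 ⇒ R_eq = 3.920 Ω
V = I_total × R_eq = 9.180 × 3.920 = 35.98 V
P_R2 = V² / R2 = (35.98)² / 11.4 = 113.6 W

114 W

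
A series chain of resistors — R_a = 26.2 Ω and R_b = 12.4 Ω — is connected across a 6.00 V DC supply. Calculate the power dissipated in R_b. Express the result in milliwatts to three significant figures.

The current is common to all series resistors; compute it, then apply P = I²R for the target.
R_total = 26.2 + 12.4 = 38.60 Ω
I = V / R_total = 6.00 / 38.60 = 0.1554 A
P_R_b = I² × R_b = (0.1554)² × 12.4 = 0.2996 W

300 mW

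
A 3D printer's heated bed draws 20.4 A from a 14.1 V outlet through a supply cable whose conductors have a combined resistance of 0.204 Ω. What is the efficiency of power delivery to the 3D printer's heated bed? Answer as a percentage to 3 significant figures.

The supply cable carries the full 20.4 A.
P_line = I² R_line = (20.40)² × 0.204 = 84.90 W
P_source = V I = 14.1 × 20.40 = 287.6 W; P_load = 202.7 W
η = P_load / P_source = 202.7 / 287.6 = 0.7049

70.5 %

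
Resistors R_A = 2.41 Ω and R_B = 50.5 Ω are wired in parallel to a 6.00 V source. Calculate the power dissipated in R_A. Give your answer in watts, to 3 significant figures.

14.9 W

R_A sits directly across the source, so P = V²/R with V = 6.00 V.
P_R_A = V² / R_A = (6.00)² / 2.41 Ω = 14.94 W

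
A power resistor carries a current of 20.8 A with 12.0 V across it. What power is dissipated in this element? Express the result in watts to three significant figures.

250 W

With V and I both given, power follows immediately from P = V I.
P = 12.0 V × 20.80 A = 249.6 W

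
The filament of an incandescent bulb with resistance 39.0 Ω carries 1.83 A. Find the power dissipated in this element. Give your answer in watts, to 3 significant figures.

131 W

With I and R stated, P = I²R applies in one step.
P = (1.830 A)² × 39.0 Ω = 130.6 W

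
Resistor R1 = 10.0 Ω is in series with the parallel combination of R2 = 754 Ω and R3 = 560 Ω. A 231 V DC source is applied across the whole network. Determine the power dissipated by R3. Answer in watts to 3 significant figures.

Replace R2 and R3 with their parallel equivalent so the circuit becomes R1 in series with R_p.
R_p = (754×560)/(754+560) = 321.3 Ω
R_total = 10.0 + 321.3 = 331.3 Ω
I = V / R_total = 231 / 331.3 = 0.6972 A
Voltage across the parallel pair: V_p = I × R_p = 0.6972 × 321.3 = 224.0 V
With V_p across R3, its power is V_p²/R3.
P_R3 = (224.0)² / 560 = 89.62 W

89.6 W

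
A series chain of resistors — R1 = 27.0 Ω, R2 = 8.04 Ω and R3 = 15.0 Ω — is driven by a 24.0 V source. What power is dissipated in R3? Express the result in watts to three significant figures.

3.45 W

Series elements share the same current, so find I first, then use P = I²R.
R_total = 27.0 + 8.04 + 15.0 = 50.04 Ω
I = V / R_total = 24.0 / 50.04 = 0.4796 A
P_R3 = I² × R3 = (0.4796)² × 15.0 = 3.450 W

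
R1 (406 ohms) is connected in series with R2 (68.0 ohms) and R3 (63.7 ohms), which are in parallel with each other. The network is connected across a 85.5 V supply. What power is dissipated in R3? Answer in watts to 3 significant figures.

Reduce the parallel pair to R_p first; the network is then a simple series string.
R_p = (68.0×63.7)/(68.0+63.7) = 32.89 Ω
R_total = 406 + 32.89 = 438.9 Ω
I = V / R_total = 85.5 / 438.9 = 0.1948 A
Voltage across the parallel pair: V_p = I × R_p = 0.1948 × 32.89 = 6.407 V
R3 sees V_p directly, so P = V_p² / R3.
P_R3 = (6.407)² / 63.7 = 0.6445 W

0.644 W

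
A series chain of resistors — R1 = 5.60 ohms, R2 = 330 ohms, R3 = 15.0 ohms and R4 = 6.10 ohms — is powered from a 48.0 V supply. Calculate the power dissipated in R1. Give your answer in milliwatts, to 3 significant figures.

101 mW

Since the resistors are in series they all carry the loop current I = V/R_total; the power in any one is I²R.
R_total = 5.60 + 330 + 15.0 + 6.10 = 356.7 Ω
I = V / R_total = 48.0 / 356.7 = 0.1346 A
P_R1 = I² × R1 = (0.1346)² × 5.60 = 0.1014 W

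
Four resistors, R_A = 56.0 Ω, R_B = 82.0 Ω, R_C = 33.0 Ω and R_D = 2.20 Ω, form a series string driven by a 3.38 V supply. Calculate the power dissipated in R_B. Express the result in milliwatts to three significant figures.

31.2 mW

In a series string the same current flows through every resistor — find that current, then P = I²R for the one we want.
R_total = 56.0 + 82.0 + 33.0 + 2.20 = 173.2 Ω
I = V / R_total = 3.38 / 173.2 = 0.01952 A
P_R_B = I² × R_B = (0.01952)² × 82.0 = 0.03123 W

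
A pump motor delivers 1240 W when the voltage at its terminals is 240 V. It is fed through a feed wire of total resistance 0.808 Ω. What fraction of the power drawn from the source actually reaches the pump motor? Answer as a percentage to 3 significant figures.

98.3 %

I = P / V = 1240 / 240 = 5.167 A through the feed wire.
P_line = I² R_line = (5.167)² × 0.808 = 21.57 W
P_source = P_load + P_line = 1240 + 21.57 = 1262 W
η = P_load / P_source = 1240 / 1262 = 0.9829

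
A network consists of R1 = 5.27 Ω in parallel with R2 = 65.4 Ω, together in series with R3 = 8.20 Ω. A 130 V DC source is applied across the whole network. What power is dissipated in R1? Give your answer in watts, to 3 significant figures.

First find R_p for the parallel pair, then treat R_p + R3 as a series loop.
R_p = (5.27×65.4)/(5.27+65.4) = 4.877 Ω
R_total = R_p + 8.20 = 4.877 + 8.20 = 13.08 Ω
I = V / R_total = 130 / 13.08 = 9.941 A
Voltage across the parallel pair: V_p = I × R_p = 9.941 × 4.877 = 48.48 V
R1 has V_p across it, so P = V_p²/R1.
P_R1 = (48.48)² / 5.27 = 446.0 W

446 W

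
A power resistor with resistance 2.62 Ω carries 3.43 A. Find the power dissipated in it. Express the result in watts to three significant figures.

With I and R stated, P = I²R applies in one step.
P = (3.430 A)² × 2.62 Ω = 30.82 W

30.8 W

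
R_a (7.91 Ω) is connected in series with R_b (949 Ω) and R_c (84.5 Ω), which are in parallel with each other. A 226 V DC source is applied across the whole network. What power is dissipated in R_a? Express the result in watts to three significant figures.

Reduce the parallel pair to R_p first; the network is then a simple series string.
R_p = (949×84.5)/(949+84.5) = 77.59 Ω
R_total = 7.91 + 77.59 = 85.50 Ω
I = V / R_total = 226 / 85.50 = 2.643 A
R_a is in the main series path, so its power is I²R_a.
P_R_a = (2.643)² × 7.91 = 55.26 W

55.3 W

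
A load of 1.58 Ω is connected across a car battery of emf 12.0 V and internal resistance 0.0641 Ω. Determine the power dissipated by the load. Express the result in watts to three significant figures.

84.2 W

The internal resistance and the load are in series, so the same I flows through both; get I from ε/(r+R), then I²R for the load.
I = ε / (r + R) = 12.0 / (0.0641 + 1.58) = 7.299 A
P_load = I² R = (7.299)² × 1.58 = 84.17 W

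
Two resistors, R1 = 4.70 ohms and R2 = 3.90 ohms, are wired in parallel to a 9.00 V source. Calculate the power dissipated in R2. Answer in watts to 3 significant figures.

20.8 W

Each parallel branch sees the full supply voltage, so P = V²/R applies directly to the target branch.
P_R2 = V² / R2 = (9.00)² / 3.90 Ω = 20.77 W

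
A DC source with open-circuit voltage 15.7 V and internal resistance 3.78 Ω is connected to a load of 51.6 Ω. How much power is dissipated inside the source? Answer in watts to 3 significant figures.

0.304 W

The internal resistance carries the same current as the load; P_int = I²r.
I = ε / (r + R) = 15.7 / (3.78 + 51.6) = 0.2835 A
P_int = I² r = (0.2835)² × 3.78 = 0.3038 W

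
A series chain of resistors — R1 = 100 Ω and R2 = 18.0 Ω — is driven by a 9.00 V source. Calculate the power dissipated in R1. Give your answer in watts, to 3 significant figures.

0.582 W

Since the resistors are in series they all carry the loop current I = V/R_total; the power in any one is I²R.
R_total = 100 + 18.0 = 118.0 Ω
I = V / R_total = 9.00 / 118.0 = 0.07627 A
P_R1 = I² × R1 = (0.07627)² × 100 = 0.5817 W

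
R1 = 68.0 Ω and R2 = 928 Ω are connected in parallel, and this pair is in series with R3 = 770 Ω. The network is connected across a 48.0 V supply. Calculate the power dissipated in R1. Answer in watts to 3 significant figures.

Reduce the parallel combination to a single R_p; the circuit then becomes R_p in series with the remaining resistor.
R_p = (68.0×928)/(68.0+928) = 63.36 Ω
R_total = R_p + 770 = 63.36 + 770 = 833.4 Ω
I = V / R_total = 48.0 / 833.4 = 0.05760 A
Voltage across the parallel pair: V_p = I × R_p = 0.05760 × 63.36 = 3.649 V
R1 has V_p across it, so P = V_p²/R1.
P_R1 = (3.649)² / 68.0 = 0.1958 W

0.196 W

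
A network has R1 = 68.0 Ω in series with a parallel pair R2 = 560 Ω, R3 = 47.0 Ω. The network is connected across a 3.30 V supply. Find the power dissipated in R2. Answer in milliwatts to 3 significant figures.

2.95 mW

Reduce the parallel pair to R_p first; the network is then a simple series string.
R_p = (560×47.0)/(560+47.0) = 43.36 Ω
R_total = 68.0 + 43.36 = 111.4 Ω
I = V / R_total = 3.30 / 111.4 = 0.02963 A
Voltage across the parallel pair: V_p = I × R_p = 0.02963 × 43.36 = 1.285 V
R2 sees V_p directly, so P = V_p² / R2.
P_R2 = (1.285)² / 560 = 0.002948 W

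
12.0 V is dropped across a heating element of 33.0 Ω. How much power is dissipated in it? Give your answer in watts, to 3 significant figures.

4.36 W

With V across and R both known, P = V²/R gives the dissipation directly.
P = (12.0 V)² / 33.0 Ω = 4.364 W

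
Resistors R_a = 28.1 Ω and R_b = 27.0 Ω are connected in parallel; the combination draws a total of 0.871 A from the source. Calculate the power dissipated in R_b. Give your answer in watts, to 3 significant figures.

5.33 W

Parallel branches share V, not I — compute V via R_eq, then use V²/R for the target branch.
1/R_eq = 1/28.1 + 1/27.0 ⇒ R_eq = 13.77 Ω
V = I_total × R_eq = 0.8710 × 13.77 = 11.99 V
P_R_b = V² / R_b = (11.99)² / 27.0 = 5.327 W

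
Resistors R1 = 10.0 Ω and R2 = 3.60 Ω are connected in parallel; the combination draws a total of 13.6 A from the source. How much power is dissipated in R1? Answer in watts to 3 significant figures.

The branches share the same voltage, but only the total current is given — find V from the equivalent resistance first.
1/R_eq = 1/10.0 + 1/3.60 ⇒ R_eq = 2.647 Ω
V = I_total × R_eq = 13.60 × 2.647 = 36.00 V
P_R1 = V² / R1 = (36.00)² / 10.0 = 129.6 W

130 W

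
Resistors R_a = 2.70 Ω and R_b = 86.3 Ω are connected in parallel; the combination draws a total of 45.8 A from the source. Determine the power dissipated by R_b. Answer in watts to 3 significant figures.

We need the common branch voltage; get it from I_total × R_eq, then P = V²/R for the branch.
1/R_eq = 1/2.70 + 1/86.3 ⇒ R_eq = 2.618 Ω
V = I_total × R_eq = 45.80 × 2.618 = 119.9 V
P_R_b = V² / R_b = (119.9)² / 86.3 = 166.6 W

167 W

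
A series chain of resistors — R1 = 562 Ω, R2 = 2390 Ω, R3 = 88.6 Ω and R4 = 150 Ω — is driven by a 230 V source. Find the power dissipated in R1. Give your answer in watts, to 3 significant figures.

Series elements share the same current, so find I first, then use P = I²R.
R_total = 562 + 2390 + 88.6 + 150 = 3191 Ω
I = V / R_total = 230 / 3191 = 0.07209 A
P_R1 = I² × R1 = (0.07209)² × 562 = 2.920 W

2.92 W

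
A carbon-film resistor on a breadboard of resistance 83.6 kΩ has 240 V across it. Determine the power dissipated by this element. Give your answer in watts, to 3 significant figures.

0.689 W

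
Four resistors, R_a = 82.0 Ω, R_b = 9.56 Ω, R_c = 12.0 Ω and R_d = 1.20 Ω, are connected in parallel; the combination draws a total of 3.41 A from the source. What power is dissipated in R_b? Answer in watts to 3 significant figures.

Parallel branches share V, not I — compute V via R_eq, then use V²/R for the target branch.
1/R_eq = 1/82.0 + 1/9.56 + 1/12.0 + 1/1.20 ⇒ R_eq = 0.9676 Ω
V = I_total × R_eq = 3.410 × 0.9676 = 3.300 V
P_R_b = V² / R_b = (3.300)² / 9.56 = 1.139 W

1.14 W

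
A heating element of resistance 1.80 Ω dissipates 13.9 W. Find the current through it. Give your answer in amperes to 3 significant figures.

Inverting the appropriate power form: I = √(P / R).
I = √(13.9 / 1.80) = 2.779 A

2.78 A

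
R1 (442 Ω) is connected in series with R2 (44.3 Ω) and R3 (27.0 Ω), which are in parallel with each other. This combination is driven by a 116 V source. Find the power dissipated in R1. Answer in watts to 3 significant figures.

28.3 W

Replace R2 and R3 with their parallel equivalent so the circuit becomes R1 in series with R_p.
R_p = (44.3×27.0)/(44.3+27.0) = 16.78 Ω
R_total = 442 + 16.78 = 458.8 Ω
I = V / R_total = 116 / 458.8 = 0.2528 A
All the current flows through R1; use P = I²R.
P_R1 = (0.2528)² × 442 = 28.26 W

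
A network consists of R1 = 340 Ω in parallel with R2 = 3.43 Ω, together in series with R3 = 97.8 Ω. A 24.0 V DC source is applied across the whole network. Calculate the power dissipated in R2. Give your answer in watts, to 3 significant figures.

0.189 W

First find R_p for the parallel pair, then treat R_p + R3 as a series loop.
R_p = (340×3.43)/(340+3.43) = 3.396 Ω
R_total = R_p + 97.8 = 3.396 + 97.8 = 101.2 Ω
I = V / R_total = 24.0 / 101.2 = 0.2372 A
Voltage across the parallel pair: V_p = I × R_p = 0.2372 × 3.396 = 0.8053 V
Use P = V²/R for R2 with V = V_p.
P_R2 = (0.8053)² / 3.43 = 0.1891 W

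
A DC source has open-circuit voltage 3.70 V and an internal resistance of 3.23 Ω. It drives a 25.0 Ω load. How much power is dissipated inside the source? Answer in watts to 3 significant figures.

0.0555 W

r is in series with the load, so it carries the full circuit current — the loss in it is I²r.
I = ε / (r + R) = 3.70 / (3.23 + 25.0) = 0.1311 A
P_int = I² r = (0.1311)² × 3.23 = 0.05549 W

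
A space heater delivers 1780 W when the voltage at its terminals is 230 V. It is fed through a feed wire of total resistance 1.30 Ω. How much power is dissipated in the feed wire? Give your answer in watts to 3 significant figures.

77.9 W

The feed wire is a series resistance carrying the load current; its dissipation is I²R_line.
I = P / V = 1780 / 230 = 7.739 A through the feed wire.
P_line = I² R_line = (7.739)² × 1.30 = 77.86 W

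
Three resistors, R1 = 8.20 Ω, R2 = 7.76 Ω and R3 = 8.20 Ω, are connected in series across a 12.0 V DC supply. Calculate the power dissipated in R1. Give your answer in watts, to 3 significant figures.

Series elements share the same current, so find I first, then use P = I²R.
R_total = 8.20 + 7.76 + 8.20 = 24.16 Ω
I = V / R_total = 12.0 / 24.16 = 0.4967 A
P_R1 = I² × R1 = (0.4967)² × 8.20 = 2.023 W

2.02 W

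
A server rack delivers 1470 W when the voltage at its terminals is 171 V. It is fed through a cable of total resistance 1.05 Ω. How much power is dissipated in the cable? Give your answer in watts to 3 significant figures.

The cable is a series resistance carrying the load current; its dissipation is I²R_line.
I = P / V = 1470 / 171 = 8.596 A through the cable.
P_line = I² R_line = (8.596)² × 1.05 = 77.59 W

77.6 W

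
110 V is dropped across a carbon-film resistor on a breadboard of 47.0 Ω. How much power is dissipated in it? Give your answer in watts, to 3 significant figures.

Voltage and resistance are given, so P = V²/R is the one-step route.
P = (110 V)² / 47.0 Ω = 257.4 W

257 W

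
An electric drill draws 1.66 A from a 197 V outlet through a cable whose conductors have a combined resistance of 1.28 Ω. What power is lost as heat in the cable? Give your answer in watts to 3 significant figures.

The cable and load are in series, so the same current flows in both; the loss is I²R_line.
The cable carries the full 1.66 A.
P_line = I² R_line = (1.660)² × 1.28 = 3.527 W

3.53 W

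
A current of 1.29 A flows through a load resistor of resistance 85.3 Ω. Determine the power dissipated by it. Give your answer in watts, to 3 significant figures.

142 W

Current and resistance are given, so P = I²R is the direct form.
P = (1.290 A)² × 85.3 Ω = 141.9 W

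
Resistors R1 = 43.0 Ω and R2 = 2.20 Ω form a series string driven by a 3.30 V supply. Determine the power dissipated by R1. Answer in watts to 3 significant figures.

0.229 W

Series elements share the same current, so find I first, then use P = I²R.
R_total = 43.0 + 2.20 = 45.20 Ω
I = V / R_total = 3.30 / 45.20 = 0.07301 A
P_R1 = I² × R1 = (0.07301)² × 43.0 = 0.2292 W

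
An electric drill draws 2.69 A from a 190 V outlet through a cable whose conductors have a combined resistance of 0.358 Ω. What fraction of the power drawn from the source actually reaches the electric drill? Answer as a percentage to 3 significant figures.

99.5 %

The cable carries the full 2.69 A.
P_line = I² R_line = (2.690)² × 0.358 = 2.591 W
P_source = V I = 190 × 2.690 = 511.1 W; P_load = 508.5 W
η = P_load / P_source = 508.5 / 511.1 = 0.9949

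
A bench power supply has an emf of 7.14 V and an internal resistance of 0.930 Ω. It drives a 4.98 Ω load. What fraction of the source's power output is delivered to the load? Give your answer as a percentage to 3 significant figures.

The source delivers εI, of which I²R reaches the load and I²r is lost; since I is common, η = R/(R+r).
η = R / (R + r) = 4.98 / (4.98 + 0.930) = 0.8426

84.3 %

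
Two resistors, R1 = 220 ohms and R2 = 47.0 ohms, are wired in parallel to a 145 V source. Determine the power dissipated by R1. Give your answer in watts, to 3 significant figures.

95.6 W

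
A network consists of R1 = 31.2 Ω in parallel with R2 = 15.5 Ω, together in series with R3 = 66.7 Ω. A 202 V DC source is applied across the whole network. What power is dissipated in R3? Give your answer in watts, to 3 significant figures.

458 W

Combine R1 and R2 into their parallel equivalent first, reducing the network to two series resistors.
R_p = (31.2×15.5)/(31.2+15.5) = 10.36 Ω
R_total = R_p + 66.7 = 10.36 + 66.7 = 77.06 Ω
I = V / R_total = 202 / 77.06 = 2.621 A
R3 carries the full series current, so P = I²R.
P_R3 = (2.621)² × 66.7 = 458.4 W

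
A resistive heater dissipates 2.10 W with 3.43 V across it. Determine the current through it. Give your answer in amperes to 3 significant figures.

From P = V I = I²R = V²/R, with the two given quantities we get I = P / V.
I = 2.10 / 3.43 = 0.6122 A

0.612 A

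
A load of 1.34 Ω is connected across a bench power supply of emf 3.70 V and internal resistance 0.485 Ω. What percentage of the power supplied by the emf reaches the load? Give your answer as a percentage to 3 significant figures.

73.4 %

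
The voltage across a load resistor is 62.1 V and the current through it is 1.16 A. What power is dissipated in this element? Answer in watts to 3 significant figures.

72.0 W

Both the voltage across and the current through the element are known, so P = V I applies directly.
P = 62.1 V × 1.160 A = 72.04 W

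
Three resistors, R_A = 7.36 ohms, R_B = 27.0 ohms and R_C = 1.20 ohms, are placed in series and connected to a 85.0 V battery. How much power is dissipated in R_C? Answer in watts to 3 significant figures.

Since the resistors are in series they all carry the loop current I = V/R_total; the power in any one is I²R.
R_total = 7.36 + 27.0 + 1.20 = 35.56 Ω
I = V / R_total = 85.0 / 35.56 = 2.390 A
P_R_C = I² × R_C = (2.390)² × 1.20 = 6.856 W

6.86 W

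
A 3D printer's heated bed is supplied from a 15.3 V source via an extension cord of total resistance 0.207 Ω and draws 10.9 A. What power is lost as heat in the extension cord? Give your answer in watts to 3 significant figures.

The extension cord is a series resistance carrying the load current; its dissipation is I²R_line.
The extension cord carries the full 10.9 A.
P_line = I² R_line = (10.90)² × 0.207 = 24.59 W

24.6 W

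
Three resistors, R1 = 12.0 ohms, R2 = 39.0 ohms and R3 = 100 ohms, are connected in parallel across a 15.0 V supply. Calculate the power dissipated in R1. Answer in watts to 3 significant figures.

The supply voltage appears across each parallel branch — just use P = V²/R1.
P_R1 = V² / R1 = (15.0)² / 12.0 Ω = 18.75 W

18.8 W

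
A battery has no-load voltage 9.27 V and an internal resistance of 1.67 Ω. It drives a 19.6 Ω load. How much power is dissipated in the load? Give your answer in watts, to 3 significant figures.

3.72 W

With r and R in series, I = ε/(r+R); the load dissipates I²R.
I = ε / (r + R) = 9.27 / (1.67 + 19.6) = 0.4358 A
P_load = I² R = (0.4358)² × 19.6 = 3.723 W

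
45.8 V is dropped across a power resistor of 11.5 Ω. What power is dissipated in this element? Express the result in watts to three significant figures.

182 W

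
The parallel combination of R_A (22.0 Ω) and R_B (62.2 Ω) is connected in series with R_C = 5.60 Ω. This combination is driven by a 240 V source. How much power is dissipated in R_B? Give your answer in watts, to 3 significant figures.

512 W

Collapse the R_A‖R_B pair into one equivalent R_p; then R_p and R_C form a series string.
R_p = (22.0×62.2)/(22.0+62.2) = 16.25 Ω
R_total = R_p + 5.60 = 16.25 + 5.60 = 21.85 Ω
I = V / R_total = 240 / 21.85 = 10.98 A
Voltage across the parallel pair: V_p = I × R_p = 10.98 × 16.25 = 178.5 V
R_B sits across V_p; its power is V_p²/R.
P_R_B = (178.5)² / 62.2 = 512.2 W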